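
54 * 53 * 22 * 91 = 5729724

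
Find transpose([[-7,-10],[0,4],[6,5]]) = [[-7, 0, 6], [-10, 4, 5]]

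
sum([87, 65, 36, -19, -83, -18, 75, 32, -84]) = 91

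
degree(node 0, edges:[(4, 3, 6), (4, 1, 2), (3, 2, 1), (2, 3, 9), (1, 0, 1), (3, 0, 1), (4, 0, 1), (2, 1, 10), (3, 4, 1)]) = 3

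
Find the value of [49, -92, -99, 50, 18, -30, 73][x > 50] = keep x where x > 50: 49✗, -92✗, -99✗, 50✗, 18✗, -30✗, 73✓
= [73]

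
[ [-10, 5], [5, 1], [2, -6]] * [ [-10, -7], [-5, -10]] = C[0][0] = (-10)*(-10) + (5)*(-5) = 75
C[0][1] = (-10)*(-7) + (5)*(-10) = 20
C[1][0] = (5)*(-10) + (1)*(-5) = -55
C[1][1] = (5)*(-7) + (1)*(-10) = -45
C[2][0] = (2)*(-10) + (-6)*(-5) = 10
C[2][1] = (2)*(-7) + (-6)*(-10) = 46
= [[75, 20], [-55, -45], [10, 46]]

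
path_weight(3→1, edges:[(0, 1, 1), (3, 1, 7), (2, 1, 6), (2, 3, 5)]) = w(3→1)=7
= 7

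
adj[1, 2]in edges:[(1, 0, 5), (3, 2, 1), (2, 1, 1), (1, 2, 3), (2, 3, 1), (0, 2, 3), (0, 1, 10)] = 3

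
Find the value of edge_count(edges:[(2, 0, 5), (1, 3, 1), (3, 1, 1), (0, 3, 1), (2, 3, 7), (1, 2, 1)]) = 6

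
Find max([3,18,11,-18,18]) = 18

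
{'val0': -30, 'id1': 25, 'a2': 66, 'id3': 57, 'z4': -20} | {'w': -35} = {'val0': -30, 'id1': 25, 'a2': 66, 'id3': 57, 'z4': -20, 'w': -35}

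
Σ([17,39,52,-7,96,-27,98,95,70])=17 + 39 + 52 + (-7) + 96 + (-27) + 98 + 95 + 70
= 433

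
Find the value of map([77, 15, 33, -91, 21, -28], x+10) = 77+10=87, 15+10=25, 33+10=43, -91+10=-81, 21+10=31, -28+10=-18
= [87, 25, 43, -81, 31, -18]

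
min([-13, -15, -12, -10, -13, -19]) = -19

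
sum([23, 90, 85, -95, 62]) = 165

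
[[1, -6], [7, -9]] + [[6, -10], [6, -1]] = [[7, -16], [13, -10]]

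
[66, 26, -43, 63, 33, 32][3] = 63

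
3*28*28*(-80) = -188160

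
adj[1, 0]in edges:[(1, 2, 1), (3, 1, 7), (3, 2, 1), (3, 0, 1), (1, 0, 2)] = 2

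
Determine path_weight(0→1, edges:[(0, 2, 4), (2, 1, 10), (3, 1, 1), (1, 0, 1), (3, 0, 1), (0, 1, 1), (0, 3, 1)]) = w(0→1)=1
= 1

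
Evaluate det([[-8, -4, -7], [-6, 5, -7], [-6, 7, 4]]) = -732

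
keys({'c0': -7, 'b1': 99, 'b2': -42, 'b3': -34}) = ['c0', 'b1', 'b2', 'b3']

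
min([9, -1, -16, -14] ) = -16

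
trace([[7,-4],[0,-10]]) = -3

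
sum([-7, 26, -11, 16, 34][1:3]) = 15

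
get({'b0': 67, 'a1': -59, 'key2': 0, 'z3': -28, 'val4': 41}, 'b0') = 67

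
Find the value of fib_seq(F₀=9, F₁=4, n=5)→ F_2 = F_1 + F_0 = 13
F_3 = F_2 + F_1 = 17
F_4 = F_3 + F_2 = 30
= [9, 4, 13, 17, 30]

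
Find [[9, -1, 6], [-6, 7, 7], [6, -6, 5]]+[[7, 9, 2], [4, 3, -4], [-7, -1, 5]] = [[16, 8, 8], [-2, 10, 3], [-1, -7, 10]]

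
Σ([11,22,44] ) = 11 + 22 + 44
= 77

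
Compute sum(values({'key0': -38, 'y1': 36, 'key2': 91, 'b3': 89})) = 178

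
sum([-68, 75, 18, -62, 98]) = (-68) + 75 + 18 + (-62) + 98
= 61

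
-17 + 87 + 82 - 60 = 92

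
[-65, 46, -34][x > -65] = [46, -34]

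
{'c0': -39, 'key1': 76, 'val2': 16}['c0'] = -39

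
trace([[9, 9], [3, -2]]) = diagonal: 9 + (-2)
= 7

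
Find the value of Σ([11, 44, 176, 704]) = 935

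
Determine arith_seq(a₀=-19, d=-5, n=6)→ [-19, -24, -29, -34, -39, -44]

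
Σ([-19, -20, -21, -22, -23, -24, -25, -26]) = -180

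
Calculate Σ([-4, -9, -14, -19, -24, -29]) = -99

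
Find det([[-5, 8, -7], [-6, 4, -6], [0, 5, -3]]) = (1)*(-5)*det([[4, -6], [5, -3]]) + (-1)*(8)*det([[-6, -6], [0, -3]]) + (1)*(-7)*det([[-6, 4], [0, 5]])
= -90 + -144 + 210
= -24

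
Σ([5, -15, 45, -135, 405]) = 5 + -15 + 45 + -135 + 405
= 305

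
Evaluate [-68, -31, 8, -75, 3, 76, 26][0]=-68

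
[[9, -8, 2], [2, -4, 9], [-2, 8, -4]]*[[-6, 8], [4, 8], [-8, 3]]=[[-102, 14], [-100, 11], [76, 36]]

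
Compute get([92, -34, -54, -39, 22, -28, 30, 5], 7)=5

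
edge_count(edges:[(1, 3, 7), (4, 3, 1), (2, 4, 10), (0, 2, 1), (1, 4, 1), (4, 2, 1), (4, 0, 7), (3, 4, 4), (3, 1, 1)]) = 9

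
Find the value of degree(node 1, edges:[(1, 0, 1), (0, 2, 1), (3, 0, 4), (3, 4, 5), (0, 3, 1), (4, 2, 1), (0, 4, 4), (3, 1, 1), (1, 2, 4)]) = 3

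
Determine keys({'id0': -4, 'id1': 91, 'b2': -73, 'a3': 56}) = ['id0', 'id1', 'b2', 'a3']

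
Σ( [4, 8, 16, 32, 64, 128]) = 252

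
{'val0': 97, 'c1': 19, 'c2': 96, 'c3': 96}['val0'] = 97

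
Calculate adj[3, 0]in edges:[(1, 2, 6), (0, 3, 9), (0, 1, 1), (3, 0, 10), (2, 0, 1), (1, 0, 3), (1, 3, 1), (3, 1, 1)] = 10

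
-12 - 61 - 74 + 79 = -68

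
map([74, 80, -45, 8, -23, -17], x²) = [5476, 6400, 2025, 64, 529, 289]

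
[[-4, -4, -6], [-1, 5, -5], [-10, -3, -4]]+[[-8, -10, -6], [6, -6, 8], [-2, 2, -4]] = [[-12, -14, -12], [5, -1, 3], [-12, -1, -8]]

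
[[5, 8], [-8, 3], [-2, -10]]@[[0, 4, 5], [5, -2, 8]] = [[40, 4, 89], [15, -38, -16], [-50, 12, -90]]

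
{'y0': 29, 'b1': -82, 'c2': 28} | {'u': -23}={'y0': 29, 'b1': -82, 'c2': 28, 'u': -23}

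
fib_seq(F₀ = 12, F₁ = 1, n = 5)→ [12, 1, 13, 14, 27]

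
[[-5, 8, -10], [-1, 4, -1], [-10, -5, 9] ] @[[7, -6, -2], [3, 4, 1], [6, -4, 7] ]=C[0][0] = (-5)*(7) + (8)*(3) + (-10)*(6) = -71
C[0][1] = (-5)*(-6) + (8)*(4) + (-10)*(-4) = 102
C[0][2] = (-5)*(-2) + (8)*(1) + (-10)*(7) = -52
C[1][0] = (-1)*(7) + (4)*(3) + (-1)*(6) = -1
C[1][1] = (-1)*(-6) + (4)*(4) + (-1)*(-4) = 26
C[1][2] = (-1)*(-2) + (4)*(1) + (-1)*(7) = -1
... (3 more cells)
= [[-71, 102, -52], [-1, 26, -1], [-31, 4, 78]]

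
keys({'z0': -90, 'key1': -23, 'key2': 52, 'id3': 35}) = ['z0', 'key1', 'key2', 'id3']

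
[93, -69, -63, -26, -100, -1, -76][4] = -100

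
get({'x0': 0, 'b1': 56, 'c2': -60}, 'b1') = 56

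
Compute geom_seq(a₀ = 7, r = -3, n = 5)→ [7, -21, 63, -189, 567]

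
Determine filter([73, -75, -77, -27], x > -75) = keep x where x > -75: 73✓, -75✗, -77✗, -27✓
= [73, -27]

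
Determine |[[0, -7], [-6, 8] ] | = -42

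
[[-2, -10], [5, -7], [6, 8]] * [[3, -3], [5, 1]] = [[-56, -4], [-20, -22], [58, -10]]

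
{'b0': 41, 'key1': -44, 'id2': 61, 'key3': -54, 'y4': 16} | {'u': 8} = {'b0': 41, 'key1': -44, 'id2': 61, 'key3': -54, 'y4': 16, 'u': 8}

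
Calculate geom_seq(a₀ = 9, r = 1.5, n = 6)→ a_0 = 9*1.5^0 = 9.0
a_1 = 9*1.5^1 = 13.5
a_2 = 9*1.5^2 = 20.25
...
= [9.0, 13.5, 20.25, 30.375, 45.5625, 68.34375]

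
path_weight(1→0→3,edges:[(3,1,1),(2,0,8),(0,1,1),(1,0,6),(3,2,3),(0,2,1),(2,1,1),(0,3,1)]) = 7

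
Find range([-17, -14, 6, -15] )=23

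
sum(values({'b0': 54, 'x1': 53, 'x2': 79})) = 186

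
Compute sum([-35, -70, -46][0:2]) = -105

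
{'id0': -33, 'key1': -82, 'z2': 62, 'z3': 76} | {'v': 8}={'id0': -33, 'key1': -82, 'z2': 62, 'z3': 76, 'v': 8}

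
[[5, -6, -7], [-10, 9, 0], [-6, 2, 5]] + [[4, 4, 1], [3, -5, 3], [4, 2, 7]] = [[9, -2, -6], [-7, 4, 3], [-2, 4, 12]]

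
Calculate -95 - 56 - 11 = -162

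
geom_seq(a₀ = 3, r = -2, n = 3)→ [3, -6, 12]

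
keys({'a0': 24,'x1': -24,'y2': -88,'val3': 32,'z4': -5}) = ['a0', 'x1', 'y2', 'val3', 'z4']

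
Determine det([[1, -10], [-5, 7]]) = -43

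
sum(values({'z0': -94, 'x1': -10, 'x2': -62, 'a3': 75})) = (-94) + (-10) + (-62) + 75
= -91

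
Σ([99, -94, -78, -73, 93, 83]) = 30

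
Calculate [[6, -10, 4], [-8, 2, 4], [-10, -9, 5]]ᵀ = [[6, -8, -10], [-10, 2, -9], [4, 4, 5]]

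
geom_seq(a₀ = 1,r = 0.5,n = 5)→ [1.0, 0.5, 0.25, 0.125, 0.0625]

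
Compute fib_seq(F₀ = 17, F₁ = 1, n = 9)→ [17, 1, 18, 19, 37, 56, 93, 149, 242]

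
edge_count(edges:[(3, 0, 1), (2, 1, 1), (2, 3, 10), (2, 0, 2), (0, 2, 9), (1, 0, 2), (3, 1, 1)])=7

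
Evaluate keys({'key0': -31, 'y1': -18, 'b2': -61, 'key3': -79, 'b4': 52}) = ['key0', 'y1', 'b2', 'key3', 'b4']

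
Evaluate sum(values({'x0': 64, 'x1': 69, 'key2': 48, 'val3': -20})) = 161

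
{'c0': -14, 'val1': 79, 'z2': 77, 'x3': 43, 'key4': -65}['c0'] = -14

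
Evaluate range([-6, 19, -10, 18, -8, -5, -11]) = 30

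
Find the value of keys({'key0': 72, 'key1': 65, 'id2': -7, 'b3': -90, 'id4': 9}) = ['key0', 'key1', 'id2', 'b3', 'id4']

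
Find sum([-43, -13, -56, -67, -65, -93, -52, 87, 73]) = (-43) + (-13) + (-56) + (-67) + (-65) + (-93) + (-52) + 87 + 73
= -229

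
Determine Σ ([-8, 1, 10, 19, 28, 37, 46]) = 133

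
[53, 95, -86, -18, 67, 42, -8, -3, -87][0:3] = [53, 95, -86]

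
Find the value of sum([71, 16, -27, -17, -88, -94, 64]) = 71 + 16 + (-27) + (-17) + (-88) + (-94) + 64
= -75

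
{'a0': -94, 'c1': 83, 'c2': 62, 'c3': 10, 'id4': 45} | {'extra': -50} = {'a0': -94, 'c1': 83, 'c2': 62, 'c3': 10, 'id4': 45, 'extra': -50}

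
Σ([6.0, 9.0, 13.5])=6.0 + 9.0 + 13.5
= 28.5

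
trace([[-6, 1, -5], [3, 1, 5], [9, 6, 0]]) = diagonal: (-6) + 1 + 0
= -5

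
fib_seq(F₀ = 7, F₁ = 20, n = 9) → F_2 = F_1 + F_0 = 27
F_3 = F_2 + F_1 = 47
F_4 = F_3 + F_2 = 74
...
= [7, 20, 27, 47, 74, 121, 195, 316, 511]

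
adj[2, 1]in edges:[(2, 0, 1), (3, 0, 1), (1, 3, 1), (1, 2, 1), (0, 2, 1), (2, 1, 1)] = 1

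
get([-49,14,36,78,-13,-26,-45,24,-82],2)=36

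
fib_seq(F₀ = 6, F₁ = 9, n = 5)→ [6, 9, 15, 24, 39]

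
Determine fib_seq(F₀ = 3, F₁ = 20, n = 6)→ [3, 20, 23, 43, 66, 109]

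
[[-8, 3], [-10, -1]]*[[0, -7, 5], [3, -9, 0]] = C[0][0] = (-8)*(0) + (3)*(3) = 9
C[0][1] = (-8)*(-7) + (3)*(-9) = 29
C[0][2] = (-8)*(5) + (3)*(0) = -40
C[1][0] = (-10)*(0) + (-1)*(3) = -3
C[1][1] = (-10)*(-7) + (-1)*(-9) = 79
C[1][2] = (-10)*(5) + (-1)*(0) = -50
= [[9, 29, -40], [-3, 79, -50]]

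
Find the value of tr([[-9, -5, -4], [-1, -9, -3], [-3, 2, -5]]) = diagonal: (-9) + (-9) + (-5)
= -23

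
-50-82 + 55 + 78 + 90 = 91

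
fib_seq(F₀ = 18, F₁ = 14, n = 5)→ [18, 14, 32, 46, 78]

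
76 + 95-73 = 98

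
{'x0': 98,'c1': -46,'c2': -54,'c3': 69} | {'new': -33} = {'x0': 98, 'c1': -46, 'c2': -54, 'c3': 69, 'new': -33}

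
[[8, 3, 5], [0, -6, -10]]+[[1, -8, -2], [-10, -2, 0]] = [[9, -5, 3], [-10, -8, -10]]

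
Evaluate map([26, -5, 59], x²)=[676, 25, 3481]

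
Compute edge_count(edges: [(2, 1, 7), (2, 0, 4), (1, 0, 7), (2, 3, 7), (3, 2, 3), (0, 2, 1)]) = 6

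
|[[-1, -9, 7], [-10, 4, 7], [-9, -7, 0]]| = 1260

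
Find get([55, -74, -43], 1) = -74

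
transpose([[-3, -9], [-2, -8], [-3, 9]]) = [[-3, -2, -3], [-9, -8, 9]]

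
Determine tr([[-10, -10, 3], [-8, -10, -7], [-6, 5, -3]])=diagonal: (-10) + (-10) + (-3)
= -23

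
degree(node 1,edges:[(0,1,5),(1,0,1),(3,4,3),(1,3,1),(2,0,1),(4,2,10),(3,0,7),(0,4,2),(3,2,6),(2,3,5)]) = incident: (0,1), (1,0), (1,3)
= 3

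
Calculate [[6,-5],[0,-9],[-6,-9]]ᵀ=[[6, 0, -6], [-5, -9, -9]]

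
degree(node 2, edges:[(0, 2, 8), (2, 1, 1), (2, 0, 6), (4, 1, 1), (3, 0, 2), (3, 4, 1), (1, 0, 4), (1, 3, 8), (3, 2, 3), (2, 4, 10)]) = 5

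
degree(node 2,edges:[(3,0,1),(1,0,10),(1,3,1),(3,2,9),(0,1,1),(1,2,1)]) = incident: (3,2), (1,2)
= 2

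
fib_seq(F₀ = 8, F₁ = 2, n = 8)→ F_2 = F_1 + F_0 = 10
F_3 = F_2 + F_1 = 12
F_4 = F_3 + F_2 = 22
...
= [8, 2, 10, 12, 22, 34, 56, 90]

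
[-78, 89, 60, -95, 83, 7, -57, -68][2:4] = [60, -95]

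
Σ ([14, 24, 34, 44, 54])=14 + 24 + 34 + 44 + 54
= 170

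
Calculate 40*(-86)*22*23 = -1740640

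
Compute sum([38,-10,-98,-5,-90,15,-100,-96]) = -346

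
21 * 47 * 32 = 31584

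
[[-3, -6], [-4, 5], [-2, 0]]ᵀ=[[-3, -4, -2], [-6, 5, 0]]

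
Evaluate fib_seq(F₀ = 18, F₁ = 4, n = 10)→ [18, 4, 22, 26, 48, 74, 122, 196, 318, 514]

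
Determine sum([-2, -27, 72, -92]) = -49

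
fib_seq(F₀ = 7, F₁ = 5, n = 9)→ F_2 = F_1 + F_0 = 12
F_3 = F_2 + F_1 = 17
F_4 = F_3 + F_2 = 29
...
= [7, 5, 12, 17, 29, 46, 75, 121, 196]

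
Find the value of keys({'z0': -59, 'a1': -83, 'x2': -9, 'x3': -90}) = ['z0', 'a1', 'x2', 'x3']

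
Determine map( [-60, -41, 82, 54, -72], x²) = [3600, 1681, 6724, 2916, 5184]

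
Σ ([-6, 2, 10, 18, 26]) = 50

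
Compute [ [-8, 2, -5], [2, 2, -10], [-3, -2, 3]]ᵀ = [[-8, 2, -3], [2, 2, -2], [-5, -10, 3]]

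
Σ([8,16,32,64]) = 8 + 16 + 32 + 64
= 120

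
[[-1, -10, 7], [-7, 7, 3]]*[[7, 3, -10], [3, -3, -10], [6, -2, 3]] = C[0][0] = (-1)*(7) + (-10)*(3) + (7)*(6) = 5
C[0][1] = (-1)*(3) + (-10)*(-3) + (7)*(-2) = 13
C[0][2] = (-1)*(-10) + (-10)*(-10) + (7)*(3) = 131
C[1][0] = (-7)*(7) + (7)*(3) + (3)*(6) = -10
C[1][1] = (-7)*(3) + (7)*(-3) + (3)*(-2) = -48
C[1][2] = (-7)*(-10) + (7)*(-10) + (3)*(3) = 9
= [[5, 13, 131], [-10, -48, 9]]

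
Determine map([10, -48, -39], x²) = (10)²=100, (-48)²=2304, (-39)²=1521
= [100, 2304, 1521]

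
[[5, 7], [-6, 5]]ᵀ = [[5, -6], [7, 5]]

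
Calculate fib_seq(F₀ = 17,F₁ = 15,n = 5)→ F_2 = F_1 + F_0 = 32
F_3 = F_2 + F_1 = 47
F_4 = F_3 + F_2 = 79
= [17, 15, 32, 47, 79]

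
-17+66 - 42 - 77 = -70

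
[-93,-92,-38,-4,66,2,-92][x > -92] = [-38, -4, 66, 2]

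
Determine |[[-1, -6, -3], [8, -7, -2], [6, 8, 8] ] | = (1)*(-1)*det([[-7, -2], [8, 8]]) + (-1)*(-6)*det([[8, -2], [6, 8]]) + (1)*(-3)*det([[8, -7], [6, 8]])
= 40 + 456 + -318
= 178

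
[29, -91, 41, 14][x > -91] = [29, 41, 14]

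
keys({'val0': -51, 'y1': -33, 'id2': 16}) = ['val0', 'y1', 'id2']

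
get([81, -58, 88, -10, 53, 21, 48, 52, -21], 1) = -58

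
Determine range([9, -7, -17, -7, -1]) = 26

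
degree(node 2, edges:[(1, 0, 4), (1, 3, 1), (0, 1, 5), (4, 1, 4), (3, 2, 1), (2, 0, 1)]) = 2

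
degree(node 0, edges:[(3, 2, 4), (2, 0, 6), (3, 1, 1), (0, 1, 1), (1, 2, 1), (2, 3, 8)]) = incident: (2,0), (0,1)
= 2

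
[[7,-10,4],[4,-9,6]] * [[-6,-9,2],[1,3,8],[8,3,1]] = C[0][0] = (7)*(-6) + (-10)*(1) + (4)*(8) = -20
C[0][1] = (7)*(-9) + (-10)*(3) + (4)*(3) = -81
C[0][2] = (7)*(2) + (-10)*(8) + (4)*(1) = -62
C[1][0] = (4)*(-6) + (-9)*(1) + (6)*(8) = 15
C[1][1] = (4)*(-9) + (-9)*(3) + (6)*(3) = -45
C[1][2] = (4)*(2) + (-9)*(8) + (6)*(1) = -58
= [[-20, -81, -62], [15, -45, -58]]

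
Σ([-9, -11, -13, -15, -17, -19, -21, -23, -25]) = (-9) + (-11) + (-13) + (-15) + (-17) + (-19) + (-21) + (-23) + (-25)
= -153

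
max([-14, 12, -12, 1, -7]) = 12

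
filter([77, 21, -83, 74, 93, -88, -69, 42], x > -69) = [77, 21, 74, 93, 42]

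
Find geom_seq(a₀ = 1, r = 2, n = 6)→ a_0 = 1*2^0 = 1
a_1 = 1*2^1 = 2
a_2 = 1*2^2 = 4
...
= [1, 2, 4, 8, 16, 32]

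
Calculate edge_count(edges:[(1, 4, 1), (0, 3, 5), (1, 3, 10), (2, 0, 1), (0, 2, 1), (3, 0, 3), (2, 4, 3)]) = 7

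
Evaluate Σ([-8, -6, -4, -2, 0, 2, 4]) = (-8) + (-6) + (-4) + (-2) + 0 + 2 + 4
= -14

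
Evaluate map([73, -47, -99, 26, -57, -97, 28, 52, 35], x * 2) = [146, -94, -198, 52, -114, -194, 56, 104, 70]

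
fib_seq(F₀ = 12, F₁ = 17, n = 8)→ [12, 17, 29, 46, 75, 121, 196, 317]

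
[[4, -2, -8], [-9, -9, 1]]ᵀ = [[4, -9], [-2, -9], [-8, 1]]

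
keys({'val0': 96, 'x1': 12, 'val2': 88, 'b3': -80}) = ['val0', 'x1', 'val2', 'b3']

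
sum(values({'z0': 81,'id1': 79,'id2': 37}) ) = 197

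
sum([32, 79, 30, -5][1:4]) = slice → [79, 30, -5]
79 + 30 + (-5)
= 104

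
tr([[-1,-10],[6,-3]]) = diagonal: (-1) + (-3)
= -4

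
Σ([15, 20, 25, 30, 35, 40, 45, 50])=260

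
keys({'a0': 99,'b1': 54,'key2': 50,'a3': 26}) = ['a0', 'b1', 'key2', 'a3']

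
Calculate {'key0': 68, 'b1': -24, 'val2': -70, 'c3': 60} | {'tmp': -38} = {'key0': 68, 'b1': -24, 'val2': -70, 'c3': 60, 'tmp': -38}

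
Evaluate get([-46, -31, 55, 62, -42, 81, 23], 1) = -31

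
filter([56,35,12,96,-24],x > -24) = [56, 35, 12, 96]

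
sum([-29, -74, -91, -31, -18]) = (-29) + (-74) + (-91) + (-31) + (-18)
= -243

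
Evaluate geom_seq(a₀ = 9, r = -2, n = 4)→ [9, -18, 36, -72]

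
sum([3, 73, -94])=3 + 73 + (-94)
= -18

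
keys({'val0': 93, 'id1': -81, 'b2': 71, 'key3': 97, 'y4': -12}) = ['val0', 'id1', 'b2', 'key3', 'y4']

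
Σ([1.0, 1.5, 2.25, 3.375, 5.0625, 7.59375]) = 1.0 + 1.5 + 2.25 + 3.375 + 5.0625 + 7.59375
= 20.78125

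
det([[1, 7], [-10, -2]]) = 68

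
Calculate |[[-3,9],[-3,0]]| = (-3)*(0) - (9)*(-3)
= 27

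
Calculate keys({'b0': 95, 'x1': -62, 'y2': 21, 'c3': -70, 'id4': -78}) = ['b0', 'x1', 'y2', 'c3', 'id4']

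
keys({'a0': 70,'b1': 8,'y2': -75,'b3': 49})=['a0', 'b1', 'y2', 'b3']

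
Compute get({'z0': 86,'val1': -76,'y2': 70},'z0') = 86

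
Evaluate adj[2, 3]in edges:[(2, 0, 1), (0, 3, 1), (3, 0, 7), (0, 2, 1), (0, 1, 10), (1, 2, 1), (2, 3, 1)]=1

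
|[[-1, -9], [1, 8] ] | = 1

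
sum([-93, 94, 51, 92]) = 144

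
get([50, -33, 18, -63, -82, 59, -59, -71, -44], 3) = -63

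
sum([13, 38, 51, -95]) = 7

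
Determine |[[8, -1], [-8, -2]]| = (8)*(-2) - (-1)*(-8)
= -24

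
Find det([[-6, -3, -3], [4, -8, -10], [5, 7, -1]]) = -534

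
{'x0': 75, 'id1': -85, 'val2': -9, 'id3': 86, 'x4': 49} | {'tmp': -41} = {'x0': 75, 'id1': -85, 'val2': -9, 'id3': 86, 'x4': 49, 'tmp': -41}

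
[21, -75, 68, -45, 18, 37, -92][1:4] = [-75, 68, -45]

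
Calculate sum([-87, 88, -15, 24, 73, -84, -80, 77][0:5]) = 83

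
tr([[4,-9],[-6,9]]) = 13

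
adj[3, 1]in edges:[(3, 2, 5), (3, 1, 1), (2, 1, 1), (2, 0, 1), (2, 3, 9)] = 1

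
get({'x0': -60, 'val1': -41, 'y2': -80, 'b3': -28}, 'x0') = -60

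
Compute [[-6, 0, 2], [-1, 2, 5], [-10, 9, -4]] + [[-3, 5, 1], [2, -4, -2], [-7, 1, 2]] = [[-9, 5, 3], [1, -2, 3], [-17, 10, -2]]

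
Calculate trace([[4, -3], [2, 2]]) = diagonal: 4 + 2
= 6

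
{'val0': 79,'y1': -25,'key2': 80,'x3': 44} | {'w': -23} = {'val0': 79, 'y1': -25, 'key2': 80, 'x3': 44, 'w': -23}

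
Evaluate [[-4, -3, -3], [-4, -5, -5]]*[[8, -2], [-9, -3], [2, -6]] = [[-11, 35], [3, 53]]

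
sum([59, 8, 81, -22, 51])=177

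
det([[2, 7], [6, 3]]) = (2)*(3) - (7)*(6)
= -36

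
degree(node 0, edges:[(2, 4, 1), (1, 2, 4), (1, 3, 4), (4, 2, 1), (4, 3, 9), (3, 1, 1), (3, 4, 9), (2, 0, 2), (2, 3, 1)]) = 1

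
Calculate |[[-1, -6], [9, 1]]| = 53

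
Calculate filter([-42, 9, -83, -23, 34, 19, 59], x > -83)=keep x where x > -83: -42✓, 9✓, -83✗, -23✓, 34✓, 19✓, 59✓
= [-42, 9, -23, 34, 19, 59]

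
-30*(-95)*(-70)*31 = -6184500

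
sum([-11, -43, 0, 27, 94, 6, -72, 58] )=(-11) + (-43) + 0 + 27 + 94 + 6 + (-72) + 58
= 59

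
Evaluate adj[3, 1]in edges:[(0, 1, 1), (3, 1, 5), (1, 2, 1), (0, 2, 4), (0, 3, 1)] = 5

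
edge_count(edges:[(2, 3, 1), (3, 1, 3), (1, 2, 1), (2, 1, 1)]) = 4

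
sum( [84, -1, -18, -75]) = -10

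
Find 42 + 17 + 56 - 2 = 113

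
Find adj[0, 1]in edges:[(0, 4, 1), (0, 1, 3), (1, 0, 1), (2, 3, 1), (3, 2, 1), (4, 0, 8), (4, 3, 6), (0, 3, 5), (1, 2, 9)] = 3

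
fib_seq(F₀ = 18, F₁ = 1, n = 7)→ F_2 = F_1 + F_0 = 19
F_3 = F_2 + F_1 = 20
F_4 = F_3 + F_2 = 39
...
= [18, 1, 19, 20, 39, 59, 98]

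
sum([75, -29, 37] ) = 83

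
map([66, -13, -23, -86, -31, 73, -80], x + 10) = [76, -3, -13, -76, -21, 83, -70]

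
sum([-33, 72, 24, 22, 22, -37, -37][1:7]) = 66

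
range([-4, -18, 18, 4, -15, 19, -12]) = 37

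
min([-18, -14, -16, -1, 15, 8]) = -18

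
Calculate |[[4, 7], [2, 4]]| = 2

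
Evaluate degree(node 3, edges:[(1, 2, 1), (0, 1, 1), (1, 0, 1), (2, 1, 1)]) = incident: none
= 0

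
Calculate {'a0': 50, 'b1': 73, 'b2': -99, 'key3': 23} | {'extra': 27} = {'a0': 50, 'b1': 73, 'b2': -99, 'key3': 23, 'extra': 27}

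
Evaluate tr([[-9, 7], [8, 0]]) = diagonal: (-9) + 0
= -9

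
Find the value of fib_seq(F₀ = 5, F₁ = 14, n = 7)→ F_2 = F_1 + F_0 = 19
F_3 = F_2 + F_1 = 33
F_4 = F_3 + F_2 = 52
...
= [5, 14, 19, 33, 52, 85, 137]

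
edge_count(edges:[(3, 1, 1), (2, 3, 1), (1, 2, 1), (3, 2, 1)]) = 4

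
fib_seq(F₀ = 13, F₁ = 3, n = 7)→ F_2 = F_1 + F_0 = 16
F_3 = F_2 + F_1 = 19
F_4 = F_3 + F_2 = 35
...
= [13, 3, 16, 19, 35, 54, 89]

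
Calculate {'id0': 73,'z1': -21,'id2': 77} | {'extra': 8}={'id0': 73, 'z1': -21, 'id2': 77, 'extra': 8}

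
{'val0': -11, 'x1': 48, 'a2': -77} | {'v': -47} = {'val0': -11, 'x1': 48, 'a2': -77, 'v': -47}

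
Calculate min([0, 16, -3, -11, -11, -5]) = -11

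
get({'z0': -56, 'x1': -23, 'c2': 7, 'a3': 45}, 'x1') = -23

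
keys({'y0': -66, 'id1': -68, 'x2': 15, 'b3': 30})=['y0', 'id1', 'x2', 'b3']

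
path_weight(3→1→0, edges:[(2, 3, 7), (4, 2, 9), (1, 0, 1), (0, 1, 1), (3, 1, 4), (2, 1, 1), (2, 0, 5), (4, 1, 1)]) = w(3→1)=4 + w(1→0)=1
= 5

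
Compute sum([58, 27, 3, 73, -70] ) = 91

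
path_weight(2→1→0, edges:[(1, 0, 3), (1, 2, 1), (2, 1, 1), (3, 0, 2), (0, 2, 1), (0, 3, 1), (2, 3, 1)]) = w(2→1)=1 + w(1→0)=3
= 4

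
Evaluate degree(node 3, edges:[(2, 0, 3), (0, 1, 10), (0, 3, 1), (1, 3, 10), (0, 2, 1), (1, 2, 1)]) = incident: (0,3), (1,3)
= 2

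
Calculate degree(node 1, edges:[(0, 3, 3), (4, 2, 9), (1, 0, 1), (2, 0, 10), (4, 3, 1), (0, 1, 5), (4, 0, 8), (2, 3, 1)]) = incident: (1,0), (0,1)
= 2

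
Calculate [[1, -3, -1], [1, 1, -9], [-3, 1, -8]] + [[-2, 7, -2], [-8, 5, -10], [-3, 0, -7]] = [[-1, 4, -3], [-7, 6, -19], [-6, 1, -15]]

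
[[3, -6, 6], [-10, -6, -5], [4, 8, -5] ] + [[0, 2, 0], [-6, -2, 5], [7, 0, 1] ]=[[3, -4, 6], [-16, -8, 0], [11, 8, -4]]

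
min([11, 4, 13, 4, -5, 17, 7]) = -5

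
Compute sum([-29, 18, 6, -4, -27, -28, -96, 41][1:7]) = -131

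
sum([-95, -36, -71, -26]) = -228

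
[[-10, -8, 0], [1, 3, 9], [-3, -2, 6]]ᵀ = [[-10, 1, -3], [-8, 3, -2], [0, 9, 6]]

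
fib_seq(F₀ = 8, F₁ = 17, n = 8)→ F_2 = F_1 + F_0 = 25
F_3 = F_2 + F_1 = 42
F_4 = F_3 + F_2 = 67
...
= [8, 17, 25, 42, 67, 109, 176, 285]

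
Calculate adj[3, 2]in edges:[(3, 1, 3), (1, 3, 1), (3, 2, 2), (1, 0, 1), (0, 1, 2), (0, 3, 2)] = 2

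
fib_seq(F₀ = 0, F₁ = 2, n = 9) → [0, 2, 2, 4, 6, 10, 16, 26, 42]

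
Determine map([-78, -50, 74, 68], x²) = (-78)²=6084, (-50)²=2500, (74)²=5476, (68)²=4624
= [6084, 2500, 5476, 4624]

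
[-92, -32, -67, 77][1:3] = [-32, -67]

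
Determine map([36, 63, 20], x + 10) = [46, 73, 30]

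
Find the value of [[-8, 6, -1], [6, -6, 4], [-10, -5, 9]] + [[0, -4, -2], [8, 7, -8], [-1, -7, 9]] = [[-8, 2, -3], [14, 1, -4], [-11, -12, 18]]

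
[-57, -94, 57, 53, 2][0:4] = [-57, -94, 57, 53]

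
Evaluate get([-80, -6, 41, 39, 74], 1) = -6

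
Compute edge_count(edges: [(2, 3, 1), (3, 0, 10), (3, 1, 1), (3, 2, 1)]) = 4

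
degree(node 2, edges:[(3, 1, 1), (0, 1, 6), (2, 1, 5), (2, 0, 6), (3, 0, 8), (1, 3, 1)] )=2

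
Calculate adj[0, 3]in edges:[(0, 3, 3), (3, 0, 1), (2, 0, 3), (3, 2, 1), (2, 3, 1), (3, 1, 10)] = 3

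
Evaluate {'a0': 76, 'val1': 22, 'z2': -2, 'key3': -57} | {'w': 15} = {'a0': 76, 'val1': 22, 'z2': -2, 'key3': -57, 'w': 15}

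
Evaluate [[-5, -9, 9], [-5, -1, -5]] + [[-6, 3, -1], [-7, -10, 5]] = [[-11, -6, 8], [-12, -11, 0]]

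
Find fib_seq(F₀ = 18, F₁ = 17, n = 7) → [18, 17, 35, 52, 87, 139, 226]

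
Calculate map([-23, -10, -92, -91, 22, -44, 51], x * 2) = [-46, -20, -184, -182, 44, -88, 102]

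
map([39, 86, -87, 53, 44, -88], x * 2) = 39*2=78, 86*2=172, -87*2=-174, 53*2=106, 44*2=88, -88*2=-176
= [78, 172, -174, 106, 88, -176]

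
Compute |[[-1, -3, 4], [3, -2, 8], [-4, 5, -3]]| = 131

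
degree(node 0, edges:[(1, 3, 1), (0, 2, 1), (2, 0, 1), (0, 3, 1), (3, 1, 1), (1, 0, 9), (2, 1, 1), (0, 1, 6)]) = 5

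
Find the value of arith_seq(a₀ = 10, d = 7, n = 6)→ [10, 17, 24, 31, 38, 45]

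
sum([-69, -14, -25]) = -108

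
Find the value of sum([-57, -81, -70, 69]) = -139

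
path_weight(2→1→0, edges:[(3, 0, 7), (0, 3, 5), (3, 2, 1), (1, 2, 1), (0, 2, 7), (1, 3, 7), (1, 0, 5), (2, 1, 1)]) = w(2→1)=1 + w(1→0)=5
= 6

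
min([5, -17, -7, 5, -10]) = -17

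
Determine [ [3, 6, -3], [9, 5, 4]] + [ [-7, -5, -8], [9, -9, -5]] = [[-4, 1, -11], [18, -4, -1]]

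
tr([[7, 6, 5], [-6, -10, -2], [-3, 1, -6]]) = -9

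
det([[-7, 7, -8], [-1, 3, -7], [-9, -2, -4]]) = 363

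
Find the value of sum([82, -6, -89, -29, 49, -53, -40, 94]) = 82 + (-6) + (-89) + (-29) + 49 + (-53) + (-40) + 94
= 8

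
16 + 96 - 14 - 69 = 29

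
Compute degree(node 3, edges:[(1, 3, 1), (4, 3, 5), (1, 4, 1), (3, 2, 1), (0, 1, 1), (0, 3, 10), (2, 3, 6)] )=incident: (1,3), (4,3), (3,2), (0,3), (2,3)
= 5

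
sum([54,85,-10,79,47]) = 255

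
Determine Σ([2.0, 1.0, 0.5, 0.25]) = 2.0 + 1.0 + 0.5 + 0.25
= 3.75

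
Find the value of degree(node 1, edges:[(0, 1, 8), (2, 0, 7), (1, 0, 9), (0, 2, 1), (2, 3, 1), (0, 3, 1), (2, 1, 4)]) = incident: (0,1), (1,0), (2,1)
= 3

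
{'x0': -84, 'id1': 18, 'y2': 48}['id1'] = 18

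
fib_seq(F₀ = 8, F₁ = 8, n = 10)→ [8, 8, 16, 24, 40, 64, 104, 168, 272, 440]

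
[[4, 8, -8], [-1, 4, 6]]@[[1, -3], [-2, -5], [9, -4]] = C[0][0] = (4)*(1) + (8)*(-2) + (-8)*(9) = -84
C[0][1] = (4)*(-3) + (8)*(-5) + (-8)*(-4) = -20
C[1][0] = (-1)*(1) + (4)*(-2) + (6)*(9) = 45
C[1][1] = (-1)*(-3) + (4)*(-5) + (6)*(-4) = -41
= [[-84, -20], [45, -41]]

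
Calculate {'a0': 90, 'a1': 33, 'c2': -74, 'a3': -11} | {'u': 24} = {'a0': 90, 'a1': 33, 'c2': -74, 'a3': -11, 'u': 24}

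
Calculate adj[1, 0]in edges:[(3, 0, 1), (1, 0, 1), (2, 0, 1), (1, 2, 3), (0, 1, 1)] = 1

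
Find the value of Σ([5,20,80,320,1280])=5 + 20 + 80 + 320 + 1280
= 1705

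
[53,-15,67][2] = 67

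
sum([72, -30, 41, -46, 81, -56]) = 62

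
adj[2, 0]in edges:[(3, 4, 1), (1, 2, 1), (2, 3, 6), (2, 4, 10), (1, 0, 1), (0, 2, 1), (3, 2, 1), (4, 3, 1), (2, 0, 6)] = 6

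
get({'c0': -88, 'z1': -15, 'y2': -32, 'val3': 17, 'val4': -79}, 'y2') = -32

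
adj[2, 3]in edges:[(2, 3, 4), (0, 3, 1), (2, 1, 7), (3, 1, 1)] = 4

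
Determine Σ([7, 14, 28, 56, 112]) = 217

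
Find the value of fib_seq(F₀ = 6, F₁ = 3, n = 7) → [6, 3, 9, 12, 21, 33, 54]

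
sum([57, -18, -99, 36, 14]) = -10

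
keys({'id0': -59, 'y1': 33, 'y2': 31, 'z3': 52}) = ['id0', 'y1', 'y2', 'z3']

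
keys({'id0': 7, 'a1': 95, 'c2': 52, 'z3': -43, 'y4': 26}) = ['id0', 'a1', 'c2', 'z3', 'y4']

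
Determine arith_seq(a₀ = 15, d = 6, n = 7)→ a_0 = 15 + 0*6 = 15
a_1 = 15 + 1*6 = 21
a_2 = 15 + 2*6 = 27
...
= [15, 21, 27, 33, 39, 45, 51]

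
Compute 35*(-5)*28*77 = -377300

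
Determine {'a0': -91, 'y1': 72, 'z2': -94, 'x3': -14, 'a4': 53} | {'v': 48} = {'a0': -91, 'y1': 72, 'z2': -94, 'x3': -14, 'a4': 53, 'v': 48}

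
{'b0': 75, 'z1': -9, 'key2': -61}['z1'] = -9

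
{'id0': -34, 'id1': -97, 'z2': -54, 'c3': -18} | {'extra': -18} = {'id0': -34, 'id1': -97, 'z2': -54, 'c3': -18, 'extra': -18}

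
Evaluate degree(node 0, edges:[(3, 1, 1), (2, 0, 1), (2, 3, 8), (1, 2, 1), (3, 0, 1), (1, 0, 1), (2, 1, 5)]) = incident: (2,0), (3,0), (1,0)
= 3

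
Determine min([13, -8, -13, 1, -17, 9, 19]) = -17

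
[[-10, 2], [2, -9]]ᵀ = [[-10, 2], [2, -9]]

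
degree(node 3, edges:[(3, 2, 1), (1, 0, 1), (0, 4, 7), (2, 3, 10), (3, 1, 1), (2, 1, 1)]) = incident: (3,2), (2,3), (3,1)
= 3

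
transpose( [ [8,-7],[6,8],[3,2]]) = [[8, 6, 3], [-7, 8, 2]]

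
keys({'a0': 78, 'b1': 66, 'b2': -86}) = ['a0', 'b1', 'b2']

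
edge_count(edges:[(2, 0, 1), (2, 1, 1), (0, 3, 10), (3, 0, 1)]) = 4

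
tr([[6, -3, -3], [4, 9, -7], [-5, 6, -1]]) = diagonal: 6 + 9 + (-1)
= 14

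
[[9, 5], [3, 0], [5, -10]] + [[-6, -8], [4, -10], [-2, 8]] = [[3, -3], [7, -10], [3, -2]]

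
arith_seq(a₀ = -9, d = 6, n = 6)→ [-9, -3, 3, 9, 15, 21]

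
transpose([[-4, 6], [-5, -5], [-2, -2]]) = [[-4, -5, -2], [6, -5, -2]]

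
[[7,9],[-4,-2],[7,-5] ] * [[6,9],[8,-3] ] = [[114, 36], [-40, -30], [2, 78]]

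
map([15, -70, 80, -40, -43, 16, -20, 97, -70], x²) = [225, 4900, 6400, 1600, 1849, 256, 400, 9409, 4900]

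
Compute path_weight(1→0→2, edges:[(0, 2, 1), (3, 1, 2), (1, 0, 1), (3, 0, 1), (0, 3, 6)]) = 2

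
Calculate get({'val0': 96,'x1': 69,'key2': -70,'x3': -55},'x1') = 69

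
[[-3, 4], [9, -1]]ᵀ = [[-3, 9], [4, -1]]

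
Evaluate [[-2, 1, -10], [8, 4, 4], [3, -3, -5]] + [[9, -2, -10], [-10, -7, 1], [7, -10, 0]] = [[7, -1, -20], [-2, -3, 5], [10, -13, -5]]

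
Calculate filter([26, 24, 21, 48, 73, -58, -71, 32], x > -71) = [26, 24, 21, 48, 73, -58, 32]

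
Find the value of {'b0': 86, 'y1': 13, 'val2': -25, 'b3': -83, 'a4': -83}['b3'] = -83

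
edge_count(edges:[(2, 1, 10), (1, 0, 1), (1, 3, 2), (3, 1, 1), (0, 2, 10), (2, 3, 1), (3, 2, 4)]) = 7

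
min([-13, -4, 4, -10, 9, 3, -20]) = -20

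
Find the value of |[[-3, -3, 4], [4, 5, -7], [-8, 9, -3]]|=-44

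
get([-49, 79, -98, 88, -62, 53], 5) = 53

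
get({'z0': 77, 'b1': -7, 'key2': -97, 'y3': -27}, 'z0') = 77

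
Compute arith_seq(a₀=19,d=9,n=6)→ [19, 28, 37, 46, 55, 64]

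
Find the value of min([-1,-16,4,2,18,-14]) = -16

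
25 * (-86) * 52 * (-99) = 11068200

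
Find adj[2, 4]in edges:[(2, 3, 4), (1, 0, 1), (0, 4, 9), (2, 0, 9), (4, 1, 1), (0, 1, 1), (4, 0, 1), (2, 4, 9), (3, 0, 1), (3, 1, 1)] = 9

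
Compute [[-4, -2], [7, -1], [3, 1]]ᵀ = [[-4, 7, 3], [-2, -1, 1]]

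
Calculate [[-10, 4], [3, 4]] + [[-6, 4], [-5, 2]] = [[-16, 8], [-2, 6]]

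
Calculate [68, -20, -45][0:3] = [68, -20, -45]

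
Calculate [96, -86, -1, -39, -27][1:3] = [-86, -1]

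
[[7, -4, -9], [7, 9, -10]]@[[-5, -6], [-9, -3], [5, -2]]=[[-44, -12], [-166, -49]]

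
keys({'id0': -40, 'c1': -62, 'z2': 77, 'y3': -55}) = ['id0', 'c1', 'z2', 'y3']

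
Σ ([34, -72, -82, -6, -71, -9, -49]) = -255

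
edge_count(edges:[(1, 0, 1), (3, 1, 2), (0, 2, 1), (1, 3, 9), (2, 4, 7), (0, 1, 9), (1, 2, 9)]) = 7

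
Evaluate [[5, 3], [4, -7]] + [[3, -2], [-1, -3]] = [[8, 1], [3, -10]]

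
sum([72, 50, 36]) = 158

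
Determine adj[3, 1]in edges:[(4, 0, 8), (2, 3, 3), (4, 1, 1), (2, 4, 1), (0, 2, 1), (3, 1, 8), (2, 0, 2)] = 8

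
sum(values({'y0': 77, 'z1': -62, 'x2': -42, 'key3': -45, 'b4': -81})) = -153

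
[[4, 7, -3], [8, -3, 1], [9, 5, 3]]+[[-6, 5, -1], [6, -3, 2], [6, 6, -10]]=[[-2, 12, -4], [14, -6, 3], [15, 11, -7]]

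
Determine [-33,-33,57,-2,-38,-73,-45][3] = -2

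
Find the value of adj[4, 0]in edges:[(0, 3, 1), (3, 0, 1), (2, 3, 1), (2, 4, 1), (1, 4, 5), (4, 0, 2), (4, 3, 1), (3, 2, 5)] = 2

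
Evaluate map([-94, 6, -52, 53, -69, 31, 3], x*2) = [-188, 12, -104, 106, -138, 62, 6]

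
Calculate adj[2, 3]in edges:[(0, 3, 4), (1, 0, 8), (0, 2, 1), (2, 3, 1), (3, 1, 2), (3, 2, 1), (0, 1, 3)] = 1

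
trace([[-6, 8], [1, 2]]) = -4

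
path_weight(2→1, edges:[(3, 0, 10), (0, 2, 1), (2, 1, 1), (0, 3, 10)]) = 1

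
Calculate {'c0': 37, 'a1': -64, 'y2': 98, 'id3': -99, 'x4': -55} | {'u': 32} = {'c0': 37, 'a1': -64, 'y2': 98, 'id3': -99, 'x4': -55, 'u': 32}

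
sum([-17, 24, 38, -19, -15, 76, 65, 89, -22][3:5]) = slice → [-19, -15]
(-19) + (-15)
= -34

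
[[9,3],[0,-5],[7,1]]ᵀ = [[9, 0, 7], [3, -5, 1]]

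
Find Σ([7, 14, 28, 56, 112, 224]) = 441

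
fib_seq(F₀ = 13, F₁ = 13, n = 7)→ F_2 = F_1 + F_0 = 26
F_3 = F_2 + F_1 = 39
F_4 = F_3 + F_2 = 65
...
= [13, 13, 26, 39, 65, 104, 169]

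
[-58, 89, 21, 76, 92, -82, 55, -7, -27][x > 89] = keep x where x > 89: -58✗, 89✗, 21✗, 76✗, 92✓, -82✗, 55✗, -7✗, -27✗
= [92]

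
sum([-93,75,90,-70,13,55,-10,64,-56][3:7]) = -12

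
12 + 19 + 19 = 50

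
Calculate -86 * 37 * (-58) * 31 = 5721236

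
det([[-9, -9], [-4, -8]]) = (-9)*(-8) - (-9)*(-4)
= 36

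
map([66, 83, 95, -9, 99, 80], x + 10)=66+10=76, 83+10=93, 95+10=105, -9+10=1, 99+10=109, 80+10=90
= [76, 93, 105, 1, 109, 90]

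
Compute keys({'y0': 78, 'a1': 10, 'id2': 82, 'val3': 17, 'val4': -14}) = ['y0', 'a1', 'id2', 'val3', 'val4']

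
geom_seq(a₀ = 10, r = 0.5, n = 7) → [10.0, 5.0, 2.5, 1.25, 0.625, 0.3125, 0.15625]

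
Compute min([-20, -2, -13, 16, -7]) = -20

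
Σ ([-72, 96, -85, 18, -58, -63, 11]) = -153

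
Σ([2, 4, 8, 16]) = 2 + 4 + 8 + 16
= 30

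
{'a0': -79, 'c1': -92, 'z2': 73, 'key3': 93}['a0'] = -79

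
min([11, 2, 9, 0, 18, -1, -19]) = -19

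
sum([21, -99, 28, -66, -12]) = 21 + (-99) + 28 + (-66) + (-12)
= -128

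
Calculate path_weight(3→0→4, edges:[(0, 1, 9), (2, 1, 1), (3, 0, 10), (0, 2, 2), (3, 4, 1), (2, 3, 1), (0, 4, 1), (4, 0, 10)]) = w(3→0)=10 + w(0→4)=1
= 11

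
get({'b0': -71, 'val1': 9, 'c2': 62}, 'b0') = -71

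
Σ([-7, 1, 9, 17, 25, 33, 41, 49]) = (-7) + 1 + 9 + 17 + 25 + 33 + 41 + 49
= 168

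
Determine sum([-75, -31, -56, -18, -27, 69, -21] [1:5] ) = -132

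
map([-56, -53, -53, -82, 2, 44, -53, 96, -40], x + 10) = [-46, -43, -43, -72, 12, 54, -43, 106, -30]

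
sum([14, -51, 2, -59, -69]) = 14 + (-51) + 2 + (-59) + (-69)
= -163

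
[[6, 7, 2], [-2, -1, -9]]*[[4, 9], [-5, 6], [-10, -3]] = [[-31, 90], [87, 3]]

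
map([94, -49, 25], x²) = [8836, 2401, 625]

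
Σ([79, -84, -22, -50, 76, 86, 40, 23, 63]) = 79 + (-84) + (-22) + (-50) + 76 + 86 + 40 + 23 + 63
= 211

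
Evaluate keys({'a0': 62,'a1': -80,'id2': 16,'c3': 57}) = ['a0', 'a1', 'id2', 'c3']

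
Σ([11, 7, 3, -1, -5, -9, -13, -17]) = 11 + 7 + 3 + (-1) + (-5) + (-9) + (-13) + (-17)
= -24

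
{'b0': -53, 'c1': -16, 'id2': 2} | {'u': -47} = {'b0': -53, 'c1': -16, 'id2': 2, 'u': -47}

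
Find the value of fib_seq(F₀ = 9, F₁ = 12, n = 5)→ F_2 = F_1 + F_0 = 21
F_3 = F_2 + F_1 = 33
F_4 = F_3 + F_2 = 54
= [9, 12, 21, 33, 54]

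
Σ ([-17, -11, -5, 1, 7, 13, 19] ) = 7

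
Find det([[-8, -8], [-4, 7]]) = (-8)*(7) - (-8)*(-4)
= -88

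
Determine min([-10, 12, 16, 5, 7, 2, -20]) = -20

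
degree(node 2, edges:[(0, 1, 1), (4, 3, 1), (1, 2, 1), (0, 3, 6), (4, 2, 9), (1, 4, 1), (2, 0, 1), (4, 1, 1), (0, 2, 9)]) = incident: (1,2), (4,2), (2,0), (0,2)
= 4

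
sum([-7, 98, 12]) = (-7) + 98 + 12
= 103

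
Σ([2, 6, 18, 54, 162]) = 2 + 6 + 18 + 54 + 162
= 242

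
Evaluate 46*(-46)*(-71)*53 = 7962508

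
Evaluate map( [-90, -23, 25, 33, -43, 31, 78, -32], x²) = (-90)²=8100, (-23)²=529, (25)²=625, (33)²=1089, (-43)²=1849, (31)²=961, (78)²=6084, (-32)²=1024
= [8100, 529, 625, 1089, 1849, 961, 6084, 1024]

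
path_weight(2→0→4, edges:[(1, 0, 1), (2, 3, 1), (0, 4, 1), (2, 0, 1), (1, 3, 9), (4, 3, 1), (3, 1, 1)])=w(2→0)=1 + w(0→4)=1
= 2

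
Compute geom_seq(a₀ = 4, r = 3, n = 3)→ [4, 12, 36]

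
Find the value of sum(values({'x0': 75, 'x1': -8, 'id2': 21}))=75 + (-8) + 21
= 88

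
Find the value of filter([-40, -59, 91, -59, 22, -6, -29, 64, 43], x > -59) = keep x where x > -59: -40✓, -59✗, 91✓, -59✗, 22✓, -6✓, -29✓, 64✓, 43✓
= [-40, 91, 22, -6, -29, 64, 43]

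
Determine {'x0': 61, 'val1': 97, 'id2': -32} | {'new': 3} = {'x0': 61, 'val1': 97, 'id2': -32, 'new': 3}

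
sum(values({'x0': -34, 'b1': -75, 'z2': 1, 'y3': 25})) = -83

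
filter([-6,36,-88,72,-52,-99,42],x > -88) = keep x where x > -88: -6✓, 36✓, -88✗, 72✓, -52✓, -99✗, 42✓
= [-6, 36, 72, -52, 42]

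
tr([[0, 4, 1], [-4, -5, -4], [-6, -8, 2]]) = diagonal: 0 + (-5) + 2
= -3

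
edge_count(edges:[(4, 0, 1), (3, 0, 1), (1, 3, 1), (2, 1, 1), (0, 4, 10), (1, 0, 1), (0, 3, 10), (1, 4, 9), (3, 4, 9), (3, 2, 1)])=10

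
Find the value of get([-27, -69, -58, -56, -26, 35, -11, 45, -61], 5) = 35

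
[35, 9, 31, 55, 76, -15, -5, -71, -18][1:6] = [9, 31, 55, 76, -15]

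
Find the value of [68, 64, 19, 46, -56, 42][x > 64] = keep x where x > 64: 68✓, 64✗, 19✗, 46✗, -56✗, 42✗
= [68]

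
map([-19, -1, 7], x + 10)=-19+10=-9, -1+10=9, 7+10=17
= [-9, 9, 17]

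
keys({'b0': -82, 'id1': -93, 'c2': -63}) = ['b0', 'id1', 'c2']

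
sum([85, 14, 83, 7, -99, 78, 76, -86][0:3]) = slice → [85, 14, 83]
85 + 14 + 83
= 182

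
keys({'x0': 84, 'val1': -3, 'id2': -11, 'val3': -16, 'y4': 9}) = ['x0', 'val1', 'id2', 'val3', 'y4']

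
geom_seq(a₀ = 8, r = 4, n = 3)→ a_0 = 8*4^0 = 8
a_1 = 8*4^1 = 32
a_2 = 8*4^2 = 128
= [8, 32, 128]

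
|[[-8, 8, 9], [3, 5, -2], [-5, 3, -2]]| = 466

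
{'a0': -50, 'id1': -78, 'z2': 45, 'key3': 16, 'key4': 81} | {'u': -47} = {'a0': -50, 'id1': -78, 'z2': 45, 'key3': 16, 'key4': 81, 'u': -47}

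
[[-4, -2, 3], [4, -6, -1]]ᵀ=[[-4, 4], [-2, -6], [3, -1]]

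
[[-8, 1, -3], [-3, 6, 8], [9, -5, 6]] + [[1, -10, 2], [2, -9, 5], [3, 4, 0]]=[[-7, -9, -1], [-1, -3, 13], [12, -1, 6]]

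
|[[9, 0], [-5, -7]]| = (9)*(-7) - (0)*(-5)
= -63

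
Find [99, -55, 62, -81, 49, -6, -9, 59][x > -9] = [99, 62, 49, -6, 59]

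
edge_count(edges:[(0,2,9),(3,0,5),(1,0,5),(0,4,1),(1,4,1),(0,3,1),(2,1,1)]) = 7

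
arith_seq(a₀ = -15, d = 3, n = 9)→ a_0 = -15 + 0*3 = -15
a_1 = -15 + 1*3 = -12
a_2 = -15 + 2*3 = -9
...
= [-15, -12, -9, -6, -3, 0, 3, 6, 9]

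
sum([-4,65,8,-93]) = (-4) + 65 + 8 + (-93)
= -24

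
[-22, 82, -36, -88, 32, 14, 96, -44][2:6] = [-36, -88, 32, 14]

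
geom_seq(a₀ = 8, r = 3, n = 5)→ [8, 24, 72, 216, 648]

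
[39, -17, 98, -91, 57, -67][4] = 57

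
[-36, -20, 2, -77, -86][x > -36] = keep x where x > -36: -36✗, -20✓, 2✓, -77✗, -86✗
= [-20, 2]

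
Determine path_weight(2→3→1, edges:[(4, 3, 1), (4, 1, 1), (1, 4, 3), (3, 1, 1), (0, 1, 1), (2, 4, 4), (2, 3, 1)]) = w(2→3)=1 + w(3→1)=1
= 2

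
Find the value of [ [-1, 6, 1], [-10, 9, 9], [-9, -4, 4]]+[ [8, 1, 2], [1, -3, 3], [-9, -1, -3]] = [[7, 7, 3], [-9, 6, 12], [-18, -5, 1]]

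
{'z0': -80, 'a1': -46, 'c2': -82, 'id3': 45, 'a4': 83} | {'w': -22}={'z0': -80, 'a1': -46, 'c2': -82, 'id3': 45, 'a4': 83, 'w': -22}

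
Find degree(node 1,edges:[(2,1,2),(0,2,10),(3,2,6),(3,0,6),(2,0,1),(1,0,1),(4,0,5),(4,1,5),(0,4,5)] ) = 3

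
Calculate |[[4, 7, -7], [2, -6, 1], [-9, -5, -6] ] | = 633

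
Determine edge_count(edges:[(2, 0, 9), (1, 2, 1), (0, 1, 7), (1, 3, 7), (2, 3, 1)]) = 5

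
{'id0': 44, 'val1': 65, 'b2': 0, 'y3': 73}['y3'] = 73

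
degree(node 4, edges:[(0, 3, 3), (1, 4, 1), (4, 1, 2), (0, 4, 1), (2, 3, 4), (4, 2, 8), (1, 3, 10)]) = incident: (1,4), (4,1), (0,4), (4,2)
= 4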